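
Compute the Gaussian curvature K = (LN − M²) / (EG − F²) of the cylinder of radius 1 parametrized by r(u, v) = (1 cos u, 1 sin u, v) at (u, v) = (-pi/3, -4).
K = 0

Coefficients of the first fundamental form: E = 1, F = 0, G = 1.
Coefficients of the second fundamental form: L = -1, M = 0, N = 0.
Assemble K = (LN − M²)/(EG − F²) = 0. At (u, v) = (-pi/3, -4): K = 0.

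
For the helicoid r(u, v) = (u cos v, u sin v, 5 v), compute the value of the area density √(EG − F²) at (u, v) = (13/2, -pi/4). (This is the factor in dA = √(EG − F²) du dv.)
√(EG − F²)|_{(13/2, -pi/4)} = sqrt(269)/2

E = 1, F = 0, G = u^2 + 25, so EG − F² = u^2 + 25. Taking the positive square root: √(EG − F²) = sqrt(u^2 + 25). At (u, v) = (13/2, -pi/4): sqrt(269)/2.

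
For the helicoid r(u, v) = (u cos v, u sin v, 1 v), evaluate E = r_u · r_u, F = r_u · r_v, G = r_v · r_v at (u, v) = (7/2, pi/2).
E = 1;  F = 0;  G = 53/4

Partials: r_u = (cos(v), sin(v), 0), r_v = (-u*sin(v), u*cos(v), 1). As functions of (u, v):
  E = r_u · r_u = 1,
  F = r_u · r_v = 0,
  G = r_v · r_v = u^2 + 1.
Evaluating at (u, v) = (7/2, pi/2): E = 1, F = 0, G = 53/4.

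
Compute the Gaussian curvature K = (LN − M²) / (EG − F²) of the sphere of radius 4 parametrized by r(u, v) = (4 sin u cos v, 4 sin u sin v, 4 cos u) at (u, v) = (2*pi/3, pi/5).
K = 1/16

Coefficients of the first fundamental form: E = 16, F = 0, G = 16*sin(u)^2.
Coefficients of the second fundamental form: L = -4*sin(u)/Abs(sin(u)), M = 0, N = -4*sin(u)^3/Abs(sin(u)).
Assemble K = (LN − M²)/(EG − F²) = 1/16. At (u, v) = (2*pi/3, pi/5): K = 1/16.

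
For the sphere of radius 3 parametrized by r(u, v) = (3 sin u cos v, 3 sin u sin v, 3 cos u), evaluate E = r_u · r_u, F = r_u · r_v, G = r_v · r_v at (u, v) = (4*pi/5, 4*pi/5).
E = 9;  F = 0;  G = 45/8 - 9*sqrt(5)/8

Partials: r_u = (3*cos(u)*cos(v), 3*sin(v)*cos(u), -3*sin(u)), r_v = (-3*sin(u)*sin(v), 3*sin(u)*cos(v), 0). As functions of (u, v):
  E = r_u · r_u = 9,
  F = r_u · r_v = 0,
  G = r_v · r_v = 9*sin(u)^2.
Evaluating at (u, v) = (4*pi/5, 4*pi/5): E = 9, F = 0, G = 45/8 - 9*sqrt(5)/8.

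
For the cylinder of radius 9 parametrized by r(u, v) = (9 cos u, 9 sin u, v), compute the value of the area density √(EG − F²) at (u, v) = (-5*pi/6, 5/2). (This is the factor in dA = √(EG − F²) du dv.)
√(EG − F²)|_{(-5*pi/6, 5/2)} = 9

E = 81, F = 0, G = 1, so EG − F² = 81. Taking the positive square root: √(EG − F²) = 9. At (u, v) = (-5*pi/6, 5/2): 9.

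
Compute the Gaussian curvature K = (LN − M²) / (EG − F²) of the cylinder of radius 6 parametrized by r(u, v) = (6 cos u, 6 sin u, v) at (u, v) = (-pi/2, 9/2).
K = 0

Coefficients of the first fundamental form: E = 36, F = 0, G = 1.
Coefficients of the second fundamental form: L = -6, M = 0, N = 0.
Assemble K = (LN − M²)/(EG − F²) = 0. At (u, v) = (-pi/2, 9/2): K = 0.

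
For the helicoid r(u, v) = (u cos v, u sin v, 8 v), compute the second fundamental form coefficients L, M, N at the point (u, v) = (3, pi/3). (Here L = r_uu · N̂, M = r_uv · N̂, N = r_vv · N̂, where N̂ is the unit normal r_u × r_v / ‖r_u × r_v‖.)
L = 0;  M = -8*sqrt(73)/73;  N = 0

Compute the unit normal N̂(u, v) = (8*sin(v)/sqrt(u^2 + 64), -8*cos(v)/sqrt(u^2 + 64), u/sqrt(u^2 + 64)), and the second partials r_uu, r_uv, r_vv. Take dot products:
  L(u, v) = r_uu · N̂ = 0,
  M(u, v) = r_uv · N̂ = -8/sqrt(u^2 + 64),
  N(u, v) = r_vv · N̂ = 0.
Evaluating at (u, v) = (3, pi/3):
  L = 0, M = -8*sqrt(73)/73, N = 0.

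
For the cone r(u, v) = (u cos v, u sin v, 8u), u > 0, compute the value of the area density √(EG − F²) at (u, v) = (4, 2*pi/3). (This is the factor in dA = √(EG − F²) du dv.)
√(EG − F²)|_{(4, 2*pi/3)} = 4*sqrt(65)

E = 65, F = 0, G = u^2, so EG − F² = 65*u^2. Taking the positive square root: √(EG − F²) = sqrt(65)*Abs(u). At (u, v) = (4, 2*pi/3): 4*sqrt(65).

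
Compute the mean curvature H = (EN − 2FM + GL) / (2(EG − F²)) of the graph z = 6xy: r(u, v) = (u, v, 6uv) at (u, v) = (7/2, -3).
H = 567*sqrt(766)/146689

With E = 36*v^2 + 1, F = 36*u*v, G = 36*u^2 + 1, L = 0, M = 6/sqrt(36*u^2 + 36*v^2 + 1), N = 0, assemble
  H = (EN − 2FM + GL) / (2(EG − F²)) = -216*u*v/(36*u^2 + 36*v^2 + 1)^(3/2).
At (u, v) = (7/2, -3): H = 567*sqrt(766)/146689.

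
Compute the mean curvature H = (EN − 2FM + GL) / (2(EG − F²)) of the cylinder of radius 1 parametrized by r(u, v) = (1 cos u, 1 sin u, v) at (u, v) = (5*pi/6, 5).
H = -1/2

With E = 1, F = 0, G = 1, L = -1, M = 0, N = 0, assemble
  H = (EN − 2FM + GL) / (2(EG − F²)) = -1/2.
At (u, v) = (5*pi/6, 5): H = -1/2.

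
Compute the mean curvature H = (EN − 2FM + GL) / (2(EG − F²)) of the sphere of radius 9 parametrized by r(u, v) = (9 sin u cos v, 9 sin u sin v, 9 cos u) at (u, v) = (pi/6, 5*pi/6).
H = -1/9

With E = 81, F = 0, G = 81*sin(u)^2, L = -9*sin(u)/Abs(sin(u)), M = 0, N = -9*sin(u)^3/Abs(sin(u)), assemble
  H = (EN − 2FM + GL) / (2(EG − F²)) = -sin(u)/(9*Abs(sin(u))).
At (u, v) = (pi/6, 5*pi/6): H = -1/9.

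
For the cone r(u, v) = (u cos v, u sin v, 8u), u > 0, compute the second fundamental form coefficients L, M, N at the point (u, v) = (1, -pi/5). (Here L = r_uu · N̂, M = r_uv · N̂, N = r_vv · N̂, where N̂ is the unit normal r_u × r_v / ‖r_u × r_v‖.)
L = 0;  M = 0;  N = 8*sqrt(65)/65

Compute the unit normal N̂(u, v) = (-8*sqrt(65)*u*cos(v)/(65*Abs(u)), -8*sqrt(65)*u*sin(v)/(65*Abs(u)), sqrt(65)*u/(65*Abs(u))), and the second partials r_uu, r_uv, r_vv. Take dot products:
  L(u, v) = r_uu · N̂ = 0,
  M(u, v) = r_uv · N̂ = 0,
  N(u, v) = r_vv · N̂ = 8*sqrt(65)*u^2/(65*Abs(u)).
Evaluating at (u, v) = (1, -pi/5):
  L = 0, M = 0, N = 8*sqrt(65)/65.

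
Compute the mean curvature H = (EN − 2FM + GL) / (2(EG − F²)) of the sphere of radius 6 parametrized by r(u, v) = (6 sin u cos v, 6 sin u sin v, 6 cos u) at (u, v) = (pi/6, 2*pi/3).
H = -1/6

With E = 36, F = 0, G = 36*sin(u)^2, L = -6*sin(u)/Abs(sin(u)), M = 0, N = -6*sin(u)^3/Abs(sin(u)), assemble
  H = (EN − 2FM + GL) / (2(EG − F²)) = -sin(u)/(6*Abs(sin(u))).
At (u, v) = (pi/6, 2*pi/3): H = -1/6.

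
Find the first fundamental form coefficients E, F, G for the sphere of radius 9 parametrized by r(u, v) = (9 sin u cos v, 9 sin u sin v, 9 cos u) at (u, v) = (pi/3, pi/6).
E = 81;  F = 0;  G = 243/4

Partials: r_u = (9*cos(u)*cos(v), 9*sin(v)*cos(u), -9*sin(u)), r_v = (-9*sin(u)*sin(v), 9*sin(u)*cos(v), 0). As functions of (u, v):
  E = r_u · r_u = 81,
  F = r_u · r_v = 0,
  G = r_v · r_v = 81*sin(u)^2.
Evaluating at (u, v) = (pi/3, pi/6): E = 81, F = 0, G = 243/4.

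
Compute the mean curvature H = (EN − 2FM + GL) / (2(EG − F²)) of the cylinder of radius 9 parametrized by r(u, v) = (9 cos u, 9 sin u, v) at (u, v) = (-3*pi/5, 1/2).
H = -1/18

With E = 81, F = 0, G = 1, L = -9, M = 0, N = 0, assemble
  H = (EN − 2FM + GL) / (2(EG − F²)) = -1/18.
At (u, v) = (-3*pi/5, 1/2): H = -1/18.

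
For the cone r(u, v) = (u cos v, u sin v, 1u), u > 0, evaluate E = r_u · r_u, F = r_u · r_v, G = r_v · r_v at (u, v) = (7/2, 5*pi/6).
E = 2;  F = 0;  G = 49/4

Partials: r_u = (cos(v), sin(v), 1), r_v = (-u*sin(v), u*cos(v), 0). As functions of (u, v):
  E = r_u · r_u = 2,
  F = r_u · r_v = 0,
  G = r_v · r_v = u^2.
Evaluating at (u, v) = (7/2, 5*pi/6): E = 2, F = 0, G = 49/4.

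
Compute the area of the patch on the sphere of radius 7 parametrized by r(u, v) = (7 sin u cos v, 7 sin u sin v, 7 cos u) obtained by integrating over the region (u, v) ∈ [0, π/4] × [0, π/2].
Area = 49*pi*(2 - sqrt(2))/4

Area = ∫∫ √(EG − F²) du dv with √(EG − F²) = 49*Abs(sin(u)). Integrating over [0, π/4] × [0, π/2] gives 49*pi*(2 - sqrt(2))/4.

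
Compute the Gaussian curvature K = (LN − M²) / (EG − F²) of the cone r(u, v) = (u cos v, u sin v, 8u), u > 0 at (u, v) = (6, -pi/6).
K = 0

Coefficients of the first fundamental form: E = 65, F = 0, G = u^2.
Coefficients of the second fundamental form: L = 0, M = 0, N = 8*sqrt(65)*u^2/(65*Abs(u)).
Assemble K = (LN − M²)/(EG − F²) = 0. At (u, v) = (6, -pi/6): K = 0.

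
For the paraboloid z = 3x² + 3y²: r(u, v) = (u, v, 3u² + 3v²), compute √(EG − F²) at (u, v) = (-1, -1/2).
√(EG − F²)|_{(-1, -1/2)} = sqrt(46)

E = 36*u^2 + 1, F = 36*u*v, G = 36*v^2 + 1; EG − F² = 36*u^2 + 36*v^2 + 1; √(EG − F²) = sqrt(36*u^2 + 36*v^2 + 1). At the given point: sqrt(46).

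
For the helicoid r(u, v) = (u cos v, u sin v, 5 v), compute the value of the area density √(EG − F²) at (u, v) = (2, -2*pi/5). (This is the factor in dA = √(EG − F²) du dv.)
√(EG − F²)|_{(2, -2*pi/5)} = sqrt(29)

E = 1, F = 0, G = u^2 + 25, so EG − F² = u^2 + 25. Taking the positive square root: √(EG − F²) = sqrt(u^2 + 25). At (u, v) = (2, -2*pi/5): sqrt(29).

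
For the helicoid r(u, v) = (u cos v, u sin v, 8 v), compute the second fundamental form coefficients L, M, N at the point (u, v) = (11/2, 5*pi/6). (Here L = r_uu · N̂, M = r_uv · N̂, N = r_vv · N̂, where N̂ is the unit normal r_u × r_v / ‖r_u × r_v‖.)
L = 0;  M = -16*sqrt(377)/377;  N = 0

Compute the unit normal N̂(u, v) = (8*sin(v)/sqrt(u^2 + 64), -8*cos(v)/sqrt(u^2 + 64), u/sqrt(u^2 + 64)), and the second partials r_uu, r_uv, r_vv. Take dot products:
  L(u, v) = r_uu · N̂ = 0,
  M(u, v) = r_uv · N̂ = -8/sqrt(u^2 + 64),
  N(u, v) = r_vv · N̂ = 0.
Evaluating at (u, v) = (11/2, 5*pi/6):
  L = 0, M = -16*sqrt(377)/377, N = 0.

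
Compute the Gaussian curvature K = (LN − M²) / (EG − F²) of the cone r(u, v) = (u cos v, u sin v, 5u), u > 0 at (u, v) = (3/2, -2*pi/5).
K = 0

Coefficients of the first fundamental form: E = 26, F = 0, G = u^2.
Coefficients of the second fundamental form: L = 0, M = 0, N = 5*sqrt(26)*u^2/(26*Abs(u)).
Assemble K = (LN − M²)/(EG − F²) = 0. At (u, v) = (3/2, -2*pi/5): K = 0.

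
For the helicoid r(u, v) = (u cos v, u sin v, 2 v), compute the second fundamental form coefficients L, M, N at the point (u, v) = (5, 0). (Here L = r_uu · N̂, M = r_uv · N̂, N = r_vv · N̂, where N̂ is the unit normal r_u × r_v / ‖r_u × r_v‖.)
L = 0;  M = -2*sqrt(29)/29;  N = 0

Compute the unit normal N̂(u, v) = (2*sin(v)/sqrt(u^2 + 4), -2*cos(v)/sqrt(u^2 + 4), u/sqrt(u^2 + 4)), and the second partials r_uu, r_uv, r_vv. Take dot products:
  L(u, v) = r_uu · N̂ = 0,
  M(u, v) = r_uv · N̂ = -2/sqrt(u^2 + 4),
  N(u, v) = r_vv · N̂ = 0.
Evaluating at (u, v) = (5, 0):
  L = 0, M = -2*sqrt(29)/29, N = 0.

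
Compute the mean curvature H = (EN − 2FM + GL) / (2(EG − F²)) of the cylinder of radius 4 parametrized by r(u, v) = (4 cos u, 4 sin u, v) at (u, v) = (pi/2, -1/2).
H = -1/8

With E = 16, F = 0, G = 1, L = -4, M = 0, N = 0, assemble
  H = (EN − 2FM + GL) / (2(EG − F²)) = -1/8.
At (u, v) = (pi/2, -1/2): H = -1/8.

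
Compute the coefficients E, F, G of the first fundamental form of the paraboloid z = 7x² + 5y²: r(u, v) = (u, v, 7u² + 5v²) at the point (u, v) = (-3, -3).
E = 1765;  F = 1260;  G = 901

Partials: r_u = (1, 0, 14*u), r_v = (0, 1, 10*v). As functions of (u, v):
  E = r_u · r_u = 196*u^2 + 1,
  F = r_u · r_v = 140*u*v,
  G = r_v · r_v = 100*v^2 + 1.
Evaluating at (u, v) = (-3, -3): E = 1765, F = 1260, G = 901.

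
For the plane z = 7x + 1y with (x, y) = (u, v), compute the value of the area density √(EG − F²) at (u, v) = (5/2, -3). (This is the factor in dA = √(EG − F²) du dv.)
√(EG − F²)|_{(5/2, -3)} = sqrt(51)

E = 50, F = 7, G = 2, so EG − F² = 51. Taking the positive square root: √(EG − F²) = sqrt(51). At (u, v) = (5/2, -3): sqrt(51).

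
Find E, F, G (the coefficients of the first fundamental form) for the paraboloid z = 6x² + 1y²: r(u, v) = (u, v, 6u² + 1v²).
E = 144*u^2 + 1;  F = 24*u*v;  G = 4*v^2 + 1

Compute partials: r_u = (1, 0, 12*u), r_v = (0, 1, 2*v). Then
  E = r_u · r_u = 144*u^2 + 1,
  F = r_u · r_v = 24*u*v,
  G = r_v · r_v = 4*v^2 + 1.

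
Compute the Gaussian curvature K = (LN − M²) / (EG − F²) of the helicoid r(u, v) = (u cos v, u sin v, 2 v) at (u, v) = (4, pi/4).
K = -1/100

Coefficients of the first fundamental form: E = 1, F = 0, G = u^2 + 4.
Coefficients of the second fundamental form: L = 0, M = -2/sqrt(u^2 + 4), N = 0.
Assemble K = (LN − M²)/(EG − F²) = -4/(u^2 + 4)^2. At (u, v) = (4, pi/4): K = -1/100.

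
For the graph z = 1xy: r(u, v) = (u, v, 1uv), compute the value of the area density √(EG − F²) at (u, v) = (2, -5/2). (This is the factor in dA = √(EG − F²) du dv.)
√(EG − F²)|_{(2, -5/2)} = 3*sqrt(5)/2

E = v^2 + 1, F = u*v, G = u^2 + 1, so EG − F² = u^2 + v^2 + 1. Taking the positive square root: √(EG − F²) = sqrt(u^2 + v^2 + 1). At (u, v) = (2, -5/2): 3*sqrt(5)/2.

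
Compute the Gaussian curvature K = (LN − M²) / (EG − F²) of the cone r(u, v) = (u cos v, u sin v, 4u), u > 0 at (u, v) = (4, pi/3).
K = 0

Coefficients of the first fundamental form: E = 17, F = 0, G = u^2.
Coefficients of the second fundamental form: L = 0, M = 0, N = 4*sqrt(17)*u^2/(17*Abs(u)).
Assemble K = (LN − M²)/(EG − F²) = 0. At (u, v) = (4, pi/3): K = 0.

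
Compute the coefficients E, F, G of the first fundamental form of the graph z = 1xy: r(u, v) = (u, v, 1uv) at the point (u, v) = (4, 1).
E = 2;  F = 4;  G = 17

Partials: r_u = (1, 0, v), r_v = (0, 1, u). As functions of (u, v):
  E = r_u · r_u = v^2 + 1,
  F = r_u · r_v = u*v,
  G = r_v · r_v = u^2 + 1.
Evaluating at (u, v) = (4, 1): E = 2, F = 4, G = 17.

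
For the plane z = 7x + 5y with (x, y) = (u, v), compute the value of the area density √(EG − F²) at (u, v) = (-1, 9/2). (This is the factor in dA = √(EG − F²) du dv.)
√(EG − F²)|_{(-1, 9/2)} = 5*sqrt(3)

E = 50, F = 35, G = 26, so EG − F² = 75. Taking the positive square root: √(EG − F²) = 5*sqrt(3). At (u, v) = (-1, 9/2): 5*sqrt(3).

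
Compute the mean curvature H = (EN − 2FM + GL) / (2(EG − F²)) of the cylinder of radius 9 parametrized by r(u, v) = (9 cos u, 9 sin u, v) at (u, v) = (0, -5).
H = -1/18

With E = 81, F = 0, G = 1, L = -9, M = 0, N = 0, assemble
  H = (EN − 2FM + GL) / (2(EG − F²)) = -1/18.
At (u, v) = (0, -5): H = -1/18.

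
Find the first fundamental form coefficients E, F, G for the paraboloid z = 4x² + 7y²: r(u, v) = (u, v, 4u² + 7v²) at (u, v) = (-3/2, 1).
E = 145;  F = -168;  G = 197

Partials: r_u = (1, 0, 8*u), r_v = (0, 1, 14*v). As functions of (u, v):
  E = r_u · r_u = 64*u^2 + 1,
  F = r_u · r_v = 112*u*v,
  G = r_v · r_v = 196*v^2 + 1.
Evaluating at (u, v) = (-3/2, 1): E = 145, F = -168, G = 197.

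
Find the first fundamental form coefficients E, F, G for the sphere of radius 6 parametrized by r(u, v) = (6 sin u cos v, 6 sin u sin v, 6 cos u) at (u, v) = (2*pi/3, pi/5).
E = 36;  F = 0;  G = 27

Partials: r_u = (6*cos(u)*cos(v), 6*sin(v)*cos(u), -6*sin(u)), r_v = (-6*sin(u)*sin(v), 6*sin(u)*cos(v), 0). As functions of (u, v):
  E = r_u · r_u = 36,
  F = r_u · r_v = 0,
  G = r_v · r_v = 36*sin(u)^2.
Evaluating at (u, v) = (2*pi/3, pi/5): E = 36, F = 0, G = 27.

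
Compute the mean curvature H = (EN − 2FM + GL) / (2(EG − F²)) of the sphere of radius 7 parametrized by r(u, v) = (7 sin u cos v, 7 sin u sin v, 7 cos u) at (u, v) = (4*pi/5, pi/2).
H = -1/7

With E = 49, F = 0, G = 49*sin(u)^2, L = -7*sin(u)/Abs(sin(u)), M = 0, N = -7*sin(u)^3/Abs(sin(u)), assemble
  H = (EN − 2FM + GL) / (2(EG − F²)) = -sin(u)/(7*Abs(sin(u))).
At (u, v) = (4*pi/5, pi/2): H = -1/7.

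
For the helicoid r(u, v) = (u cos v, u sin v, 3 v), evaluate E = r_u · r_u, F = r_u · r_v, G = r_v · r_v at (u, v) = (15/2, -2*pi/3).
E = 1;  F = 0;  G = 261/4

Partials: r_u = (cos(v), sin(v), 0), r_v = (-u*sin(v), u*cos(v), 3). As functions of (u, v):
  E = r_u · r_u = 1,
  F = r_u · r_v = 0,
  G = r_v · r_v = u^2 + 9.
Evaluating at (u, v) = (15/2, -2*pi/3): E = 1, F = 0, G = 261/4.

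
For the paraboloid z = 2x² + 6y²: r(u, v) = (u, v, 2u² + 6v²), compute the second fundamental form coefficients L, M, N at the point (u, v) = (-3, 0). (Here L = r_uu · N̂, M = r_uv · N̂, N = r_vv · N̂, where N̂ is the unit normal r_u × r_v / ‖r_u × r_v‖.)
L = 4*sqrt(145)/145;  M = 0;  N = 12*sqrt(145)/145

Compute the unit normal N̂(u, v) = (-4*u/sqrt(16*u^2 + 144*v^2 + 1), -12*v/sqrt(16*u^2 + 144*v^2 + 1), 1/sqrt(16*u^2 + 144*v^2 + 1)), and the second partials r_uu, r_uv, r_vv. Take dot products:
  L(u, v) = r_uu · N̂ = 4/sqrt(16*u^2 + 144*v^2 + 1),
  M(u, v) = r_uv · N̂ = 0,
  N(u, v) = r_vv · N̂ = 12/sqrt(16*u^2 + 144*v^2 + 1).
Evaluating at (u, v) = (-3, 0):
  L = 4*sqrt(145)/145, M = 0, N = 12*sqrt(145)/145.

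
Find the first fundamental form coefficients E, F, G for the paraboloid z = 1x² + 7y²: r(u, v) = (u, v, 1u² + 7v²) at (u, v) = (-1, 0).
E = 5;  F = 0;  G = 1

Partials: r_u = (1, 0, 2*u), r_v = (0, 1, 14*v). As functions of (u, v):
  E = r_u · r_u = 4*u^2 + 1,
  F = r_u · r_v = 28*u*v,
  G = r_v · r_v = 196*v^2 + 1.
Evaluating at (u, v) = (-1, 0): E = 5, F = 0, G = 1.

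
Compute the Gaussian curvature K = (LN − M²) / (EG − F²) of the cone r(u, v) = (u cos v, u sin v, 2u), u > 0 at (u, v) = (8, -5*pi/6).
K = 0

Coefficients of the first fundamental form: E = 5, F = 0, G = u^2.
Coefficients of the second fundamental form: L = 0, M = 0, N = 2*sqrt(5)*u^2/(5*Abs(u)).
Assemble K = (LN − M²)/(EG − F²) = 0. At (u, v) = (8, -5*pi/6): K = 0.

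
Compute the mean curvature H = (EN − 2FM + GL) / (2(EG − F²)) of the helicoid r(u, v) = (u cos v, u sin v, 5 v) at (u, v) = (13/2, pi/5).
H = 0

With E = 1, F = 0, G = u^2 + 25, L = 0, M = -5/sqrt(u^2 + 25), N = 0, assemble
  H = (EN − 2FM + GL) / (2(EG − F²)) = 0.
At (u, v) = (13/2, pi/5): H = 0.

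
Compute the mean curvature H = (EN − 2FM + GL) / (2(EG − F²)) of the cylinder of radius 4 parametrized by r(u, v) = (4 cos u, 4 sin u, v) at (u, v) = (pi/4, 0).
H = -1/8

With E = 16, F = 0, G = 1, L = -4, M = 0, N = 0, assemble
  H = (EN − 2FM + GL) / (2(EG − F²)) = -1/8.
At (u, v) = (pi/4, 0): H = -1/8.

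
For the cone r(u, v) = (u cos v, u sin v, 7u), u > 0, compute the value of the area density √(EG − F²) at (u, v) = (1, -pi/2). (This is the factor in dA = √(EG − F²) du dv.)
√(EG − F²)|_{(1, -pi/2)} = 5*sqrt(2)

E = 50, F = 0, G = u^2, so EG − F² = 50*u^2. Taking the positive square root: √(EG − F²) = 5*sqrt(2)*Abs(u). At (u, v) = (1, -pi/2): 5*sqrt(2).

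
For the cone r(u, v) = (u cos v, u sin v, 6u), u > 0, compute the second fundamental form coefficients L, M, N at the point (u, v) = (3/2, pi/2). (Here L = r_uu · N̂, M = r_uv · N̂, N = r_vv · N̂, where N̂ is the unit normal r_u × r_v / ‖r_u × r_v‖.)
L = 0;  M = 0;  N = 9*sqrt(37)/37

Compute the unit normal N̂(u, v) = (-6*sqrt(37)*u*cos(v)/(37*Abs(u)), -6*sqrt(37)*u*sin(v)/(37*Abs(u)), sqrt(37)*u/(37*Abs(u))), and the second partials r_uu, r_uv, r_vv. Take dot products:
  L(u, v) = r_uu · N̂ = 0,
  M(u, v) = r_uv · N̂ = 0,
  N(u, v) = r_vv · N̂ = 6*sqrt(37)*u^2/(37*Abs(u)).
Evaluating at (u, v) = (3/2, pi/2):
  L = 0, M = 0, N = 9*sqrt(37)/37.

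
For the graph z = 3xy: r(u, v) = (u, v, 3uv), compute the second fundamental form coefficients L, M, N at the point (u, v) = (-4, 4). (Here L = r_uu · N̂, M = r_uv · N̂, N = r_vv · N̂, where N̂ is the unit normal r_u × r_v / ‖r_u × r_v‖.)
L = 0;  M = 3/17;  N = 0

Compute the unit normal N̂(u, v) = (-3*v/sqrt(9*u^2 + 9*v^2 + 1), -3*u/sqrt(9*u^2 + 9*v^2 + 1), 1/sqrt(9*u^2 + 9*v^2 + 1)), and the second partials r_uu, r_uv, r_vv. Take dot products:
  L(u, v) = r_uu · N̂ = 0,
  M(u, v) = r_uv · N̂ = 3/sqrt(9*u^2 + 9*v^2 + 1),
  N(u, v) = r_vv · N̂ = 0.
Evaluating at (u, v) = (-4, 4):
  L = 0, M = 3/17, N = 0.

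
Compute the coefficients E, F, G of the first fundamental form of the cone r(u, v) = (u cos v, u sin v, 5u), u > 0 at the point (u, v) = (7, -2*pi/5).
E = 26;  F = 0;  G = 49

Partials: r_u = (cos(v), sin(v), 5), r_v = (-u*sin(v), u*cos(v), 0). As functions of (u, v):
  E = r_u · r_u = 26,
  F = r_u · r_v = 0,
  G = r_v · r_v = u^2.
Evaluating at (u, v) = (7, -2*pi/5): E = 26, F = 0, G = 49.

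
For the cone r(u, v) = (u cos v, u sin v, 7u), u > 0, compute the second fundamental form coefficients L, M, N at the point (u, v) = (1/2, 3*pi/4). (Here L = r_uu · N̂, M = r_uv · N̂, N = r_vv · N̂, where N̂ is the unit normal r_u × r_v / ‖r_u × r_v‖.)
L = 0;  M = 0;  N = 7*sqrt(2)/20

Compute the unit normal N̂(u, v) = (-7*sqrt(2)*u*cos(v)/(10*Abs(u)), -7*sqrt(2)*u*sin(v)/(10*Abs(u)), sqrt(2)*u/(10*Abs(u))), and the second partials r_uu, r_uv, r_vv. Take dot products:
  L(u, v) = r_uu · N̂ = 0,
  M(u, v) = r_uv · N̂ = 0,
  N(u, v) = r_vv · N̂ = 7*sqrt(2)*u^2/(10*Abs(u)).
Evaluating at (u, v) = (1/2, 3*pi/4):
  L = 0, M = 0, N = 7*sqrt(2)/20.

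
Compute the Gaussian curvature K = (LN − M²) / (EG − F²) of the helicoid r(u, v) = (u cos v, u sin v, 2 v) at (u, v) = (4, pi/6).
K = -1/100

Coefficients of the first fundamental form: E = 1, F = 0, G = u^2 + 4.
Coefficients of the second fundamental form: L = 0, M = -2/sqrt(u^2 + 4), N = 0.
Assemble K = (LN − M²)/(EG − F²) = -4/(u^2 + 4)^2. At (u, v) = (4, pi/6): K = -1/100.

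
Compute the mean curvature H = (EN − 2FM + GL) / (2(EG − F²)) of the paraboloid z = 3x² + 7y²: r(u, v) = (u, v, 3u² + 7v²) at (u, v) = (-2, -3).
H = 6310*sqrt(1909)/3644281

With E = 36*u^2 + 1, F = 84*u*v, G = 196*v^2 + 1, L = 6/sqrt(36*u^2 + 196*v^2 + 1), M = 0, N = 14/sqrt(36*u^2 + 196*v^2 + 1), assemble
  H = (EN − 2FM + GL) / (2(EG − F²)) = 2*(126*u^2 + 294*v^2 + 5)/(36*u^2 + 196*v^2 + 1)^(3/2).
At (u, v) = (-2, -3): H = 6310*sqrt(1909)/3644281.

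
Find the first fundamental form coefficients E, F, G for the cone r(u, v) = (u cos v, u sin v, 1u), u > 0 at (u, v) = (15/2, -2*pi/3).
E = 2;  F = 0;  G = 225/4

Partials: r_u = (cos(v), sin(v), 1), r_v = (-u*sin(v), u*cos(v), 0). As functions of (u, v):
  E = r_u · r_u = 2,
  F = r_u · r_v = 0,
  G = r_v · r_v = u^2.
Evaluating at (u, v) = (15/2, -2*pi/3): E = 2, F = 0, G = 225/4.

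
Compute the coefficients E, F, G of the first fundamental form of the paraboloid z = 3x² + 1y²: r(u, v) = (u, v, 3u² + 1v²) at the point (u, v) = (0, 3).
E = 1;  F = 0;  G = 37

Partials: r_u = (1, 0, 6*u), r_v = (0, 1, 2*v). As functions of (u, v):
  E = r_u · r_u = 36*u^2 + 1,
  F = r_u · r_v = 12*u*v,
  G = r_v · r_v = 4*v^2 + 1.
Evaluating at (u, v) = (0, 3): E = 1, F = 0, G = 37.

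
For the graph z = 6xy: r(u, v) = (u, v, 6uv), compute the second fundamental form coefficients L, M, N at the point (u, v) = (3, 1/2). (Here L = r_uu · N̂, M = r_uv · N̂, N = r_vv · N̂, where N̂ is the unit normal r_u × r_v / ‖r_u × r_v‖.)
L = 0;  M = 3*sqrt(334)/167;  N = 0

Compute the unit normal N̂(u, v) = (-6*v/sqrt(36*u^2 + 36*v^2 + 1), -6*u/sqrt(36*u^2 + 36*v^2 + 1), 1/sqrt(36*u^2 + 36*v^2 + 1)), and the second partials r_uu, r_uv, r_vv. Take dot products:
  L(u, v) = r_uu · N̂ = 0,
  M(u, v) = r_uv · N̂ = 6/sqrt(36*u^2 + 36*v^2 + 1),
  N(u, v) = r_vv · N̂ = 0.
Evaluating at (u, v) = (3, 1/2):
  L = 0, M = 3*sqrt(334)/167, N = 0.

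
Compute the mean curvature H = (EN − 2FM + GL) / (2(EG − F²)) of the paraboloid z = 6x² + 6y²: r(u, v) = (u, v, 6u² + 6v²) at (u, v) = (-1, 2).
H = 4332*sqrt(721)/519841

With E = 144*u^2 + 1, F = 144*u*v, G = 144*v^2 + 1, L = 12/sqrt(144*u^2 + 144*v^2 + 1), M = 0, N = 12/sqrt(144*u^2 + 144*v^2 + 1), assemble
  H = (EN − 2FM + GL) / (2(EG − F²)) = 12*(72*u^2 + 72*v^2 + 1)/(144*u^2 + 144*v^2 + 1)^(3/2).
At (u, v) = (-1, 2): H = 4332*sqrt(721)/519841.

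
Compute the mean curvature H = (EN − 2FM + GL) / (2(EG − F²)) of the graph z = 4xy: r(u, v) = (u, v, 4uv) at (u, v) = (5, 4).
H = -1280*sqrt(73)/143883

With E = 16*v^2 + 1, F = 16*u*v, G = 16*u^2 + 1, L = 0, M = 4/sqrt(16*u^2 + 16*v^2 + 1), N = 0, assemble
  H = (EN − 2FM + GL) / (2(EG − F²)) = -64*u*v/(16*u^2 + 16*v^2 + 1)^(3/2).
At (u, v) = (5, 4): H = -1280*sqrt(73)/143883.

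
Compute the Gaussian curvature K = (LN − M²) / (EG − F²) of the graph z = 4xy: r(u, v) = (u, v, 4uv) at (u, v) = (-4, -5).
K = -16/431649

Coefficients of the first fundamental form: E = 16*v^2 + 1, F = 16*u*v, G = 16*u^2 + 1.
Coefficients of the second fundamental form: L = 0, M = 4/sqrt(16*u^2 + 16*v^2 + 1), N = 0.
Assemble K = (LN − M²)/(EG − F²) = -16/(256*u^4 + 512*u^2*v^2 + 32*u^2 + 256*v^4 + 32*v^2 + 1). At (u, v) = (-4, -5): K = -16/431649.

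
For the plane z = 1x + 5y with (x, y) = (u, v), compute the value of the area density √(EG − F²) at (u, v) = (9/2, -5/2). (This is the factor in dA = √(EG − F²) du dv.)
√(EG − F²)|_{(9/2, -5/2)} = 3*sqrt(3)

E = 2, F = 5, G = 26, so EG − F² = 27. Taking the positive square root: √(EG − F²) = 3*sqrt(3). At (u, v) = (9/2, -5/2): 3*sqrt(3).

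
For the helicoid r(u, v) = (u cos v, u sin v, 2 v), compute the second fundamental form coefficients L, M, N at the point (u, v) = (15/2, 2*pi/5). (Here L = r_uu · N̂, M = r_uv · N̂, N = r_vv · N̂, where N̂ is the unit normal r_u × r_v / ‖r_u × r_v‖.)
L = 0;  M = -4*sqrt(241)/241;  N = 0

Compute the unit normal N̂(u, v) = (2*sin(v)/sqrt(u^2 + 4), -2*cos(v)/sqrt(u^2 + 4), u/sqrt(u^2 + 4)), and the second partials r_uu, r_uv, r_vv. Take dot products:
  L(u, v) = r_uu · N̂ = 0,
  M(u, v) = r_uv · N̂ = -2/sqrt(u^2 + 4),
  N(u, v) = r_vv · N̂ = 0.
Evaluating at (u, v) = (15/2, 2*pi/5):
  L = 0, M = -4*sqrt(241)/241, N = 0.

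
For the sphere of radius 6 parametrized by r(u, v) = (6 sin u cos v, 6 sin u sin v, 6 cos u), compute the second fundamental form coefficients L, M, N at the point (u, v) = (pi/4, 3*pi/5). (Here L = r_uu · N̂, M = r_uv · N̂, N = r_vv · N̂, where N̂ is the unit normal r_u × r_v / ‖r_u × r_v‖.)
L = -6;  M = 0;  N = -3

Compute the unit normal N̂(u, v) = (sin(u)^2*cos(v)/Abs(sin(u)), sin(u)^2*sin(v)/Abs(sin(u)), sin(2*u)/(2*Abs(sin(u)))), and the second partials r_uu, r_uv, r_vv. Take dot products:
  L(u, v) = r_uu · N̂ = -6*sin(u)/Abs(sin(u)),
  M(u, v) = r_uv · N̂ = 0,
  N(u, v) = r_vv · N̂ = -6*sin(u)^3/Abs(sin(u)).
Evaluating at (u, v) = (pi/4, 3*pi/5):
  L = -6, M = 0, N = -3.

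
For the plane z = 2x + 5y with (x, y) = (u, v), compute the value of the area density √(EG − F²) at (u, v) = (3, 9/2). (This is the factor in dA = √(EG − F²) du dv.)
√(EG − F²)|_{(3, 9/2)} = sqrt(30)

E = 5, F = 10, G = 26, so EG − F² = 30. Taking the positive square root: √(EG − F²) = sqrt(30). At (u, v) = (3, 9/2): sqrt(30).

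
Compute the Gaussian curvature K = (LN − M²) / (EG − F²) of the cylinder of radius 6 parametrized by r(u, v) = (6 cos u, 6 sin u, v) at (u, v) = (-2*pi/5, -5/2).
K = 0

Coefficients of the first fundamental form: E = 36, F = 0, G = 1.
Coefficients of the second fundamental form: L = -6, M = 0, N = 0.
Assemble K = (LN − M²)/(EG − F²) = 0. At (u, v) = (-2*pi/5, -5/2): K = 0.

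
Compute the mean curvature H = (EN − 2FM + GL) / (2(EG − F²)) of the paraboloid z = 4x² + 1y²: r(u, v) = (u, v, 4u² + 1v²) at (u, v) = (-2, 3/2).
H = 297*sqrt(266)/70756

With E = 64*u^2 + 1, F = 16*u*v, G = 4*v^2 + 1, L = 8/sqrt(64*u^2 + 4*v^2 + 1), M = 0, N = 2/sqrt(64*u^2 + 4*v^2 + 1), assemble
  H = (EN − 2FM + GL) / (2(EG − F²)) = (64*u^2 + 16*v^2 + 5)/(64*u^2 + 4*v^2 + 1)^(3/2).
At (u, v) = (-2, 3/2): H = 297*sqrt(266)/70756.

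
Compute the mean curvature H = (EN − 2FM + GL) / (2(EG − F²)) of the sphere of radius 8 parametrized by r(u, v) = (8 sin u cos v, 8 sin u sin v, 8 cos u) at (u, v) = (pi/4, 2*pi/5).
H = -1/8

With E = 64, F = 0, G = 64*sin(u)^2, L = -8*sin(u)/Abs(sin(u)), M = 0, N = -8*sin(u)^3/Abs(sin(u)), assemble
  H = (EN − 2FM + GL) / (2(EG − F²)) = -sin(u)/(8*Abs(sin(u))).
At (u, v) = (pi/4, 2*pi/5): H = -1/8.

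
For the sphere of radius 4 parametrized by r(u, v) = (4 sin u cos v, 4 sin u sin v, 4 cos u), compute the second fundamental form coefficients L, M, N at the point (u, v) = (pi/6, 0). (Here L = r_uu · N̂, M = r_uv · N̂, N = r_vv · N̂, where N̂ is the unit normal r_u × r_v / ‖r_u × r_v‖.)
L = -4;  M = 0;  N = -1

Compute the unit normal N̂(u, v) = (sin(u)^2*cos(v)/Abs(sin(u)), sin(u)^2*sin(v)/Abs(sin(u)), sin(2*u)/(2*Abs(sin(u)))), and the second partials r_uu, r_uv, r_vv. Take dot products:
  L(u, v) = r_uu · N̂ = -4*sin(u)/Abs(sin(u)),
  M(u, v) = r_uv · N̂ = 0,
  N(u, v) = r_vv · N̂ = -4*sin(u)^3/Abs(sin(u)).
Evaluating at (u, v) = (pi/6, 0):
  L = -4, M = 0, N = -1.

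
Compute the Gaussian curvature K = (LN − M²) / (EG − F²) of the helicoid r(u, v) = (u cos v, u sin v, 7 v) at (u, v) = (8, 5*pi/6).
K = -49/12769

Coefficients of the first fundamental form: E = 1, F = 0, G = u^2 + 49.
Coefficients of the second fundamental form: L = 0, M = -7/sqrt(u^2 + 49), N = 0.
Assemble K = (LN − M²)/(EG − F²) = -49/(u^2 + 49)^2. At (u, v) = (8, 5*pi/6): K = -49/12769.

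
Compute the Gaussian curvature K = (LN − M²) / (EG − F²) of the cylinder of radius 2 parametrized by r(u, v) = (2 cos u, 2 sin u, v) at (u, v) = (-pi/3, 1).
K = 0

Coefficients of the first fundamental form: E = 4, F = 0, G = 1.
Coefficients of the second fundamental form: L = -2, M = 0, N = 0.
Assemble K = (LN − M²)/(EG − F²) = 0. At (u, v) = (-pi/3, 1): K = 0.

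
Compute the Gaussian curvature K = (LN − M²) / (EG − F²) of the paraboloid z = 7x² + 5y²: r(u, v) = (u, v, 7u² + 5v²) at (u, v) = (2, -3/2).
K = 7/51005

Coefficients of the first fundamental form: E = 196*u^2 + 1, F = 140*u*v, G = 100*v^2 + 1.
Coefficients of the second fundamental form: L = 14/sqrt(196*u^2 + 100*v^2 + 1), M = 0, N = 10/sqrt(196*u^2 + 100*v^2 + 1).
Assemble K = (LN − M²)/(EG − F²) = 140/(38416*u^4 + 39200*u^2*v^2 + 392*u^2 + 10000*v^4 + 200*v^2 + 1). At (u, v) = (2, -3/2): K = 7/51005.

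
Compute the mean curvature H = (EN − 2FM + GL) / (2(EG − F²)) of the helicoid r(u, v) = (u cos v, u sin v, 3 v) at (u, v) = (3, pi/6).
H = 0

With E = 1, F = 0, G = u^2 + 9, L = 0, M = -3/sqrt(u^2 + 9), N = 0, assemble
  H = (EN − 2FM + GL) / (2(EG − F²)) = 0.
At (u, v) = (3, pi/6): H = 0.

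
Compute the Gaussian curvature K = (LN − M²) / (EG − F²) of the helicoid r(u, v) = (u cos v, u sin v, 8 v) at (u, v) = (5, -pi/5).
K = -64/7921

Coefficients of the first fundamental form: E = 1, F = 0, G = u^2 + 64.
Coefficients of the second fundamental form: L = 0, M = -8/sqrt(u^2 + 64), N = 0.
Assemble K = (LN − M²)/(EG − F²) = -64/(u^2 + 64)^2. At (u, v) = (5, -pi/5): K = -64/7921.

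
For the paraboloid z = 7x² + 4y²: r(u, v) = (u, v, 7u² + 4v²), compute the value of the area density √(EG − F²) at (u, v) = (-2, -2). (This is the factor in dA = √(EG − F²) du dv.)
√(EG − F²)|_{(-2, -2)} = sqrt(1041)

E = 196*u^2 + 1, F = 112*u*v, G = 64*v^2 + 1, so EG − F² = 196*u^2 + 64*v^2 + 1. Taking the positive square root: √(EG − F²) = sqrt(196*u^2 + 64*v^2 + 1). At (u, v) = (-2, -2): sqrt(1041).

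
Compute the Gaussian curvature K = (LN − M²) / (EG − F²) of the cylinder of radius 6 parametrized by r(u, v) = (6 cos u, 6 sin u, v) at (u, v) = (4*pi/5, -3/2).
K = 0

Coefficients of the first fundamental form: E = 36, F = 0, G = 1.
Coefficients of the second fundamental form: L = -6, M = 0, N = 0.
Assemble K = (LN − M²)/(EG − F²) = 0. At (u, v) = (4*pi/5, -3/2): K = 0.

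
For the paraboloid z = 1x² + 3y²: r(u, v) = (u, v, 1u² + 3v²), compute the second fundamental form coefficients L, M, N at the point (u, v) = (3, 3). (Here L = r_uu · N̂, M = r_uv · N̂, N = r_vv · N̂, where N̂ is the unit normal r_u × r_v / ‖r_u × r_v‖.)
L = 2/19;  M = 0;  N = 6/19

Compute the unit normal N̂(u, v) = (-2*u/sqrt(4*u^2 + 36*v^2 + 1), -6*v/sqrt(4*u^2 + 36*v^2 + 1), 1/sqrt(4*u^2 + 36*v^2 + 1)), and the second partials r_uu, r_uv, r_vv. Take dot products:
  L(u, v) = r_uu · N̂ = 2/sqrt(4*u^2 + 36*v^2 + 1),
  M(u, v) = r_uv · N̂ = 0,
  N(u, v) = r_vv · N̂ = 6/sqrt(4*u^2 + 36*v^2 + 1).
Evaluating at (u, v) = (3, 3):
  L = 2/19, M = 0, N = 6/19.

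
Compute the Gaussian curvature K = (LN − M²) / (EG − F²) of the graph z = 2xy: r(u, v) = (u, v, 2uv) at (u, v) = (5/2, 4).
K = -1/2025

Coefficients of the first fundamental form: E = 4*v^2 + 1, F = 4*u*v, G = 4*u^2 + 1.
Coefficients of the second fundamental form: L = 0, M = 2/sqrt(4*u^2 + 4*v^2 + 1), N = 0.
Assemble K = (LN − M²)/(EG − F²) = -4/(16*u^4 + 32*u^2*v^2 + 8*u^2 + 16*v^4 + 8*v^2 + 1). At (u, v) = (5/2, 4): K = -1/2025.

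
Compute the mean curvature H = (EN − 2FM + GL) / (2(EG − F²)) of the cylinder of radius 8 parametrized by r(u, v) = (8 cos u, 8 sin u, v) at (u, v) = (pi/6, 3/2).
H = -1/16

With E = 64, F = 0, G = 1, L = -8, M = 0, N = 0, assemble
  H = (EN − 2FM + GL) / (2(EG − F²)) = -1/16.
At (u, v) = (pi/6, 3/2): H = -1/16.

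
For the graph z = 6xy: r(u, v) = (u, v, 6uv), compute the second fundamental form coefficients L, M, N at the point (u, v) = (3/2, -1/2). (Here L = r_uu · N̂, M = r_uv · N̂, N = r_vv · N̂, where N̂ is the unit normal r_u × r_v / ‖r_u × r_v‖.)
L = 0;  M = 6*sqrt(91)/91;  N = 0

Compute the unit normal N̂(u, v) = (-6*v/sqrt(36*u^2 + 36*v^2 + 1), -6*u/sqrt(36*u^2 + 36*v^2 + 1), 1/sqrt(36*u^2 + 36*v^2 + 1)), and the second partials r_uu, r_uv, r_vv. Take dot products:
  L(u, v) = r_uu · N̂ = 0,
  M(u, v) = r_uv · N̂ = 6/sqrt(36*u^2 + 36*v^2 + 1),
  N(u, v) = r_vv · N̂ = 0.
Evaluating at (u, v) = (3/2, -1/2):
  L = 0, M = 6*sqrt(91)/91, N = 0.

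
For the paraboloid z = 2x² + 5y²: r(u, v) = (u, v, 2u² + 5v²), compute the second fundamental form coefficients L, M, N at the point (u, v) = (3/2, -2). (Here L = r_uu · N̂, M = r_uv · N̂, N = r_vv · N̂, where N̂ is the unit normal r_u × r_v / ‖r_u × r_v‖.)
L = 4*sqrt(437)/437;  M = 0;  N = 10*sqrt(437)/437

Compute the unit normal N̂(u, v) = (-4*u/sqrt(16*u^2 + 100*v^2 + 1), -10*v/sqrt(16*u^2 + 100*v^2 + 1), 1/sqrt(16*u^2 + 100*v^2 + 1)), and the second partials r_uu, r_uv, r_vv. Take dot products:
  L(u, v) = r_uu · N̂ = 4/sqrt(16*u^2 + 100*v^2 + 1),
  M(u, v) = r_uv · N̂ = 0,
  N(u, v) = r_vv · N̂ = 10/sqrt(16*u^2 + 100*v^2 + 1).
Evaluating at (u, v) = (3/2, -2):
  L = 4*sqrt(437)/437, M = 0, N = 10*sqrt(437)/437.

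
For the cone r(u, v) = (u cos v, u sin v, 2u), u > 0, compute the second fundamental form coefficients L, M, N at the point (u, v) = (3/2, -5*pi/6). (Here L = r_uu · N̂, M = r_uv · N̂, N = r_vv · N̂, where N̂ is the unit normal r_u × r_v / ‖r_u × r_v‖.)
L = 0;  M = 0;  N = 3*sqrt(5)/5

Compute the unit normal N̂(u, v) = (-2*sqrt(5)*u*cos(v)/(5*Abs(u)), -2*sqrt(5)*u*sin(v)/(5*Abs(u)), sqrt(5)*u/(5*Abs(u))), and the second partials r_uu, r_uv, r_vv. Take dot products:
  L(u, v) = r_uu · N̂ = 0,
  M(u, v) = r_uv · N̂ = 0,
  N(u, v) = r_vv · N̂ = 2*sqrt(5)*u^2/(5*Abs(u)).
Evaluating at (u, v) = (3/2, -5*pi/6):
  L = 0, M = 0, N = 3*sqrt(5)/5.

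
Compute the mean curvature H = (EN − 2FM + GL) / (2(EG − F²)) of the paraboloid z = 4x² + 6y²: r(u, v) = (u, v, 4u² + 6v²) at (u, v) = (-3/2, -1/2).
H = 1018*sqrt(181)/32761

With E = 64*u^2 + 1, F = 96*u*v, G = 144*v^2 + 1, L = 8/sqrt(64*u^2 + 144*v^2 + 1), M = 0, N = 12/sqrt(64*u^2 + 144*v^2 + 1), assemble
  H = (EN − 2FM + GL) / (2(EG − F²)) = 2*(192*u^2 + 288*v^2 + 5)/(64*u^2 + 144*v^2 + 1)^(3/2).
At (u, v) = (-3/2, -1/2): H = 1018*sqrt(181)/32761.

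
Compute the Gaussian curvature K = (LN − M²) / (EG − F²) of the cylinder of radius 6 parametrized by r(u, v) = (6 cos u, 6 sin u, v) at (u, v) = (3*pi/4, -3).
K = 0

Coefficients of the first fundamental form: E = 36, F = 0, G = 1.
Coefficients of the second fundamental form: L = -6, M = 0, N = 0.
Assemble K = (LN − M²)/(EG − F²) = 0. At (u, v) = (3*pi/4, -3): K = 0.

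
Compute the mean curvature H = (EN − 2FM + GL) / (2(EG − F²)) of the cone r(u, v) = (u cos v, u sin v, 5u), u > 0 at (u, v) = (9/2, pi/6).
H = 5*sqrt(26)/234

With E = 26, F = 0, G = u^2, L = 0, M = 0, N = 5*sqrt(26)*u^2/(26*Abs(u)), assemble
  H = (EN − 2FM + GL) / (2(EG − F²)) = 5*sqrt(26)/(52*Abs(u)).
At (u, v) = (9/2, pi/6): H = 5*sqrt(26)/234.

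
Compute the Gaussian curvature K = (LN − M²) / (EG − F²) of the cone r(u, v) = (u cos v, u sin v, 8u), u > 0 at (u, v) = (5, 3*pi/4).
K = 0

Coefficients of the first fundamental form: E = 65, F = 0, G = u^2.
Coefficients of the second fundamental form: L = 0, M = 0, N = 8*sqrt(65)*u^2/(65*Abs(u)).
Assemble K = (LN − M²)/(EG − F²) = 0. At (u, v) = (5, 3*pi/4): K = 0.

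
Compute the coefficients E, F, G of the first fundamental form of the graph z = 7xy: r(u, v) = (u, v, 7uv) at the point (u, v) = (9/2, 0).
E = 1;  F = 0;  G = 3973/4

Partials: r_u = (1, 0, 7*v), r_v = (0, 1, 7*u). As functions of (u, v):
  E = r_u · r_u = 49*v^2 + 1,
  F = r_u · r_v = 49*u*v,
  G = r_v · r_v = 49*u^2 + 1.
Evaluating at (u, v) = (9/2, 0): E = 1, F = 0, G = 3973/4.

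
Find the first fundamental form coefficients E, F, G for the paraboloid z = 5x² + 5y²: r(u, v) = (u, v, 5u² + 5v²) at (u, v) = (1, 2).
E = 101;  F = 200;  G = 401

Partials: r_u = (1, 0, 10*u), r_v = (0, 1, 10*v). As functions of (u, v):
  E = r_u · r_u = 100*u^2 + 1,
  F = r_u · r_v = 100*u*v,
  G = r_v · r_v = 100*v^2 + 1.
Evaluating at (u, v) = (1, 2): E = 101, F = 200, G = 401.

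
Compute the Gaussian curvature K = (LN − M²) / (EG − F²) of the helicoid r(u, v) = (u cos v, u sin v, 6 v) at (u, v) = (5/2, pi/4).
K = -576/28561

Coefficients of the first fundamental form: E = 1, F = 0, G = u^2 + 36.
Coefficients of the second fundamental form: L = 0, M = -6/sqrt(u^2 + 36), N = 0.
Assemble K = (LN − M²)/(EG − F²) = -36/(u^2 + 36)^2. At (u, v) = (5/2, pi/4): K = -576/28561.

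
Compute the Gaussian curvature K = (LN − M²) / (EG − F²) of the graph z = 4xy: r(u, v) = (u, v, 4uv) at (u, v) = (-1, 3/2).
K = -16/2809

Coefficients of the first fundamental form: E = 16*v^2 + 1, F = 16*u*v, G = 16*u^2 + 1.
Coefficients of the second fundamental form: L = 0, M = 4/sqrt(16*u^2 + 16*v^2 + 1), N = 0.
Assemble K = (LN − M²)/(EG − F²) = -16/(256*u^4 + 512*u^2*v^2 + 32*u^2 + 256*v^4 + 32*v^2 + 1). At (u, v) = (-1, 3/2): K = -16/2809.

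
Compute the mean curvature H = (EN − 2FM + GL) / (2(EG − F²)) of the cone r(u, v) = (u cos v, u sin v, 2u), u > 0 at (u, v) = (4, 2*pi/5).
H = sqrt(5)/20

With E = 5, F = 0, G = u^2, L = 0, M = 0, N = 2*sqrt(5)*u^2/(5*Abs(u)), assemble
  H = (EN − 2FM + GL) / (2(EG − F²)) = sqrt(5)/(5*Abs(u)).
At (u, v) = (4, 2*pi/5): H = sqrt(5)/20.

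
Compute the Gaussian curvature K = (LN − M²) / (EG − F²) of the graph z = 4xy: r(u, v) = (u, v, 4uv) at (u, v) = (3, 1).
K = -16/25921

Coefficients of the first fundamental form: E = 16*v^2 + 1, F = 16*u*v, G = 16*u^2 + 1.
Coefficients of the second fundamental form: L = 0, M = 4/sqrt(16*u^2 + 16*v^2 + 1), N = 0.
Assemble K = (LN − M²)/(EG − F²) = -16/(256*u^4 + 512*u^2*v^2 + 32*u^2 + 256*v^4 + 32*v^2 + 1). At (u, v) = (3, 1): K = -16/25921.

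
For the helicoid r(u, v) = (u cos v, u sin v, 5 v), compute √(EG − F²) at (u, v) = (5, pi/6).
√(EG − F²)|_{(5, pi/6)} = 5*sqrt(2)

E = 1, F = 0, G = u^2 + 25; EG − F² = u^2 + 25; √(EG − F²) = sqrt(u^2 + 25). At the given point: 5*sqrt(2).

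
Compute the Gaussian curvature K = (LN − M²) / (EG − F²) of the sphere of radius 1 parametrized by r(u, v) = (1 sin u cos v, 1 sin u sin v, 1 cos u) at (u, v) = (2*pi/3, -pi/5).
K = 1

Coefficients of the first fundamental form: E = 1, F = 0, G = sin(u)^2.
Coefficients of the second fundamental form: L = -sin(u)/Abs(sin(u)), M = 0, N = -sin(u)^3/Abs(sin(u)).
Assemble K = (LN − M²)/(EG − F²) = 1. At (u, v) = (2*pi/3, -pi/5): K = 1.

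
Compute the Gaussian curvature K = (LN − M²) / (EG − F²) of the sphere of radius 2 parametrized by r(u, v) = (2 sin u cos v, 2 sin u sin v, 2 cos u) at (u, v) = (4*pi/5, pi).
K = 1/4

Coefficients of the first fundamental form: E = 4, F = 0, G = 4*sin(u)^2.
Coefficients of the second fundamental form: L = -2*sin(u)/Abs(sin(u)), M = 0, N = -2*sin(u)^3/Abs(sin(u)).
Assemble K = (LN − M²)/(EG − F²) = 1/4. At (u, v) = (4*pi/5, pi): K = 1/4.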